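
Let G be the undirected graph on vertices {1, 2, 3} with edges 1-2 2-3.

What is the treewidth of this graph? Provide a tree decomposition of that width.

Every bag has size at most 2, so the width is 2 − 1 = 1 and tw(G) ≤ 1. Any graph with an edge has treewidth ≥ 1, and G has the edge 2–3. Hence tw(G) = 1 exactly.

Treewidth 1.
One such decomposition:
Bags: B1 = {2, 3}  B2 = {1, 2}
Tree: B1–B2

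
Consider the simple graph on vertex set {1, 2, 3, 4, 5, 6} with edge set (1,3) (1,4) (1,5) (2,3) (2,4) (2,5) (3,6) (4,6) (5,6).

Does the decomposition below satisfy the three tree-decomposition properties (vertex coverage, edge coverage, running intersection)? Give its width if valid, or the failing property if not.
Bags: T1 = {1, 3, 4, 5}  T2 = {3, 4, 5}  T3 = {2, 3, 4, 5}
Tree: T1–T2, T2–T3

A tree decomposition must satisfy three properties: every vertex lies in some bag; for every edge, both endpoints lie together in some bag; and for every vertex, the bags containing it form a connected subtree. Here vertex 6 appears in no bag, so the decomposition is invalid.

No — vertex 6 appears in no bag.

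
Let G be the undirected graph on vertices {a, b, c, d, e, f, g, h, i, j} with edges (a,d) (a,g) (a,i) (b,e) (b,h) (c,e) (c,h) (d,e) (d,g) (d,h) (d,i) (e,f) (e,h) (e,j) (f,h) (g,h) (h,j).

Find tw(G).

2

A width-2 tree decomposition is:
Bags: B1 = {d, e, h}  B2 = {e, f, h}  B3 = {d, g, h}  B4 = {b, e, h}  B5 = {a, d, g}  B6 = {c, e, h}  B7 = {a, d, i}  B8 = {e, h, j}
Tree: B1–B2, B1–B3, B1–B4, B3–B5, B1–B6, B5–B7, B4–B8
The largest bag has 3 vertices, giving width 2; this decomposition certifies tw(G) ≤ 2. On the other hand G contains the 3-clique {d, g, h}. A clique must lie in a single bag of any decomposition, so no decomposition can have width below 2. Hence tw(G) = 2 exactly.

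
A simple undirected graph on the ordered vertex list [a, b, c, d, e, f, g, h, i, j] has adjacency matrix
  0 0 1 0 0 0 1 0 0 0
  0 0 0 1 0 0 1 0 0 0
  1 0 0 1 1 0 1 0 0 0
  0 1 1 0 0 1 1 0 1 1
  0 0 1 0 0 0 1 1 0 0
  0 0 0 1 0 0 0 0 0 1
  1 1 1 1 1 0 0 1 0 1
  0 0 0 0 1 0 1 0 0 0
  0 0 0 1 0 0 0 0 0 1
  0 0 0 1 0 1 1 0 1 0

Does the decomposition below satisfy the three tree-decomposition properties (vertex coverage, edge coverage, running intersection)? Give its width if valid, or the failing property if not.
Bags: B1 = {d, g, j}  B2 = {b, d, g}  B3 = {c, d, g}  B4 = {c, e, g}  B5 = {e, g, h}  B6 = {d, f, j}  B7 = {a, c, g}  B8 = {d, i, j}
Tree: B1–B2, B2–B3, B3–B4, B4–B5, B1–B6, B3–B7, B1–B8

Every vertex of G appears in some bag (union = {a, b, c, d, e, f, g, h, i, j}); every edge is covered by a bag; and for each vertex v the set of bags containing v is connected in the bag tree. The decomposition is therefore valid. The largest bag has 3 vertices, so the width is 2.

Yes; width 2.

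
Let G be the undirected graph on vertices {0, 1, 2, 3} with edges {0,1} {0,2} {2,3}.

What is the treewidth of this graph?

1

A width-1 tree decomposition is:
Bags: B1 = {2, 3}  B2 = {0, 2}  B3 = {0, 1}
Tree: B1–B2, B2–B3
The largest bag has 2 vertices, giving width 1; this decomposition certifies tw(G) ≤ 1. Since G has at least one edge (e.g. 3–2), it is not an edgeless graph, so tw(G) ≥ 1. Hence tw(G) = 1 exactly.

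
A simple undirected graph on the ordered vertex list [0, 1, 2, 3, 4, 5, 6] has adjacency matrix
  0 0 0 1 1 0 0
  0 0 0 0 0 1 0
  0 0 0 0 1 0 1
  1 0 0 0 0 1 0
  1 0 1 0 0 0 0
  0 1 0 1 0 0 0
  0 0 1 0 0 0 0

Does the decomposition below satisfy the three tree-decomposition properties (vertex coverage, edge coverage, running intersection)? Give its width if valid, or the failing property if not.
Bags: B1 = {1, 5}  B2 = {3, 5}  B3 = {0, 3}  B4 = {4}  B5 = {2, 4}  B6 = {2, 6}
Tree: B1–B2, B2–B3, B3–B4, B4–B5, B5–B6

No — edge (0,4) lies in no bag.

A tree decomposition must satisfy three properties: every vertex lies in some bag; for every edge, both endpoints lie together in some bag; and for every vertex, the bags containing it form a connected subtree. Here edge (0,4) lies in no bag, so the decomposition is invalid.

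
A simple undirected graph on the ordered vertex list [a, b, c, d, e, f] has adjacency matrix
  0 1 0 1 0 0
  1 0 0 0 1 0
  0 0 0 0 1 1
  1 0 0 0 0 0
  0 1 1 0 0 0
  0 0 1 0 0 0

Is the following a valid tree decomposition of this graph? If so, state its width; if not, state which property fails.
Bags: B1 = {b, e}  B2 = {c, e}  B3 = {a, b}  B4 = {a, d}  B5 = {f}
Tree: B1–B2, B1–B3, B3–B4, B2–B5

No — edge (c,f) lies in no bag.

A tree decomposition must satisfy three properties: every vertex lies in some bag; for every edge, both endpoints lie together in some bag; and for every vertex, the bags containing it form a connected subtree. Here edge (c,f) lies in no bag, so the decomposition is invalid.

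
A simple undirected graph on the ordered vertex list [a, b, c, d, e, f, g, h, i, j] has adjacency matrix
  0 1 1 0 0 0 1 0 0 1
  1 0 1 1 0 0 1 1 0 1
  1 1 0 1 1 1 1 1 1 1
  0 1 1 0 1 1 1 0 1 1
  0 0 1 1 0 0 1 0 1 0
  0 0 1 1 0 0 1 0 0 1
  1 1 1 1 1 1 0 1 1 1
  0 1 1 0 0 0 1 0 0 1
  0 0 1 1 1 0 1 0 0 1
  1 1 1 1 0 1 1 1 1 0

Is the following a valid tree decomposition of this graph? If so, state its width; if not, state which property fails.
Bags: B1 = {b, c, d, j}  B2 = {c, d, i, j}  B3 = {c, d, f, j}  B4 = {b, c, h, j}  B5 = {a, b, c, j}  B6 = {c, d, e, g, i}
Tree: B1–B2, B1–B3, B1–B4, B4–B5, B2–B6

No — edge (b,g) lies in no bag.

A tree decomposition must satisfy three properties: every vertex lies in some bag; for every edge, both endpoints lie together in some bag; and for every vertex, the bags containing it form a connected subtree. Here edge (b,g) lies in no bag, so the decomposition is invalid.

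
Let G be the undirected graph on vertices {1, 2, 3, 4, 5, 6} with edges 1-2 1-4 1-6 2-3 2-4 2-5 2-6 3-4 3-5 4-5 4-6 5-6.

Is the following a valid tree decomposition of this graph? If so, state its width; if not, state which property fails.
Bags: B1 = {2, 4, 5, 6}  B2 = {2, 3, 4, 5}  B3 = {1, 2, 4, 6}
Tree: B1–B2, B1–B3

Checking the three conditions: (i) the bags cover all of {1, 2, 3, 4, 5, 6}; (ii) for each edge, some bag contains both endpoints; (iii) the bags containing any fixed vertex form a subtree. All hold, so the decomposition is valid with width 4 − 1 = 3.

Yes; width 3.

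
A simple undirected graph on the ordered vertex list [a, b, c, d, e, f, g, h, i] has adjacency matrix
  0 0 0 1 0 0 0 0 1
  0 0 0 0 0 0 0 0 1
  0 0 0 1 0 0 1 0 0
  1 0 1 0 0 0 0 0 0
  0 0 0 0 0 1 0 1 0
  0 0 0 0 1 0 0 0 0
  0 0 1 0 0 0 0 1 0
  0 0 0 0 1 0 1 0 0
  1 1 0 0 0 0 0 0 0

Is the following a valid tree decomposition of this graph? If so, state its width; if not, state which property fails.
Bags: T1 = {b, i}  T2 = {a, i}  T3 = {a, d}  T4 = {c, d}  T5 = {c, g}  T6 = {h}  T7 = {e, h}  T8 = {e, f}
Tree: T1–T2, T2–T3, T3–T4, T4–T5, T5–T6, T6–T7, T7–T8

A tree decomposition must satisfy three properties: every vertex lies in some bag; for every edge, both endpoints lie together in some bag; and for every vertex, the bags containing it form a connected subtree. Here edge (g,h) lies in no bag, so the decomposition is invalid.

No — edge (g,h) lies in no bag.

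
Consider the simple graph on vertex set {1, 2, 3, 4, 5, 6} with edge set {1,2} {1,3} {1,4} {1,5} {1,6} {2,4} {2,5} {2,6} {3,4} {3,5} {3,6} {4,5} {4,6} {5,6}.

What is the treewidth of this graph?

4

A width-4 tree decomposition is:
Bags: B1 = {1, 3, 4, 5, 6}  B2 = {1, 2, 4, 5, 6}
Tree: B1–B2
Each bag holds 5 vertices, so the decomposition has width 4, which upper-bounds the treewidth. Conversely, {1, 2, 4, 5, 6} is a clique of size 5, and the vertices of any clique must share a bag in every tree decomposition; so some bag has ≥ 5 vertices and tw(G) ≥ 4. The upper and lower bounds meet at 4, so that is the treewidth.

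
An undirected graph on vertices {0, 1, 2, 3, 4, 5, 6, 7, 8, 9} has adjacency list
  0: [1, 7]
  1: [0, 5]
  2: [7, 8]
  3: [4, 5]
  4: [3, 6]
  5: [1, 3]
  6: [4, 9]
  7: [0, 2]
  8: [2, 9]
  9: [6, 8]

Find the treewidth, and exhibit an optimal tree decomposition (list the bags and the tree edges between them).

Treewidth 2.
Bags: B1 = {0, 1, 7}  B2 = {1, 2, 7}  B3 = {1, 2, 8}  B4 = {1, 8, 9}  B5 = {1, 6, 9}  B6 = {1, 4, 6}  B7 = {1, 3, 4}  B8 = {1, 3, 5}
Tree: B1–B2, B2–B3, B3–B4, B4–B5, B5–B6, B6–B7, B7–B8

Every bag has size at most 3, so the width is 3 − 1 = 2 and tw(G) ≤ 2. The edges 1–0–7–2–8–9–6–4–3–5–1 form a cycle, so G is not a tree and its treewidth is at least 2. The upper and lower bounds meet at 2, so that is the treewidth.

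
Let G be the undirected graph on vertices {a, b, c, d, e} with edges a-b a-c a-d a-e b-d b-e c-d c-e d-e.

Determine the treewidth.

3

A width-3 tree decomposition is:
Bags: B1 = {a, b, d, e}  B2 = {a, c, d, e}
Tree: B1–B2
Every bag has size at most 4, so the width is 4 − 1 = 3 and tw(G) ≤ 3. On the other hand G contains the 4-clique {a, c, d, e}. A clique must lie in a single bag of any decomposition, so no decomposition can have width below 3. Hence tw(G) = 3 exactly.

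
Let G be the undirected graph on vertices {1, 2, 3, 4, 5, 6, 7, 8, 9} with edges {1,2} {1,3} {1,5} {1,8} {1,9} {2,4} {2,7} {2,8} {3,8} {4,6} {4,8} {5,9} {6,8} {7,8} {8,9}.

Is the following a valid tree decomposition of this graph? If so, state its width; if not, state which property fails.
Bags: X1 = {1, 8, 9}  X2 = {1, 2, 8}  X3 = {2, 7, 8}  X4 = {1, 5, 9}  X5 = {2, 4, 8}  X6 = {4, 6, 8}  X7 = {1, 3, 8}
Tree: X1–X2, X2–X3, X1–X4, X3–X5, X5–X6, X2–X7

Yes; width 2.

Vertex coverage: the bags together contain {1, 2, 3, 4, 5, 6, 7, 8, 9}, the full vertex set. Edge coverage: each edge of G has both endpoints in at least one bag. Running intersection: for every vertex, the bags containing it form a connected subtree. All three properties hold, so this is a valid tree decomposition of width max|bag| − 1 = 2, and hence tw(G) ≤ 2.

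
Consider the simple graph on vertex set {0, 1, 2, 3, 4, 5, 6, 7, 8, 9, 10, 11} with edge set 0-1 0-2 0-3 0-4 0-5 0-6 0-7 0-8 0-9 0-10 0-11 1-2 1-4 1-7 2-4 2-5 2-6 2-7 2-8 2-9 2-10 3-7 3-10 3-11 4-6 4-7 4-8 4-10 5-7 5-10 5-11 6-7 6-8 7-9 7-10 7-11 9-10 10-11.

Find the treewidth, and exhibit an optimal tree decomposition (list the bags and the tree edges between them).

The largest bag has 5 vertices, giving width 4; this decomposition certifies tw(G) ≤ 4. For the lower bound, the 5 vertices {0, 2, 4, 6, 8} are pairwise adjacent, and any tree decomposition puts a clique entirely inside one bag — forcing width ≥ 4. Hence tw(G) = 4 exactly.

Treewidth 4.
Bags: B1 = {0, 1, 2, 4, 7}  B2 = {0, 2, 4, 7, 10}  B3 = {0, 2, 5, 7, 10}  B4 = {0, 2, 7, 9, 10}  B5 = {0, 5, 7, 10, 11}  B6 = {0, 2, 4, 6, 7}  B7 = {0, 3, 7, 10, 11}  B8 = {0, 2, 4, 6, 8}
Tree: B1–B2, B2–B3, B2–B4, B3–B5, B2–B6, B5–B7, B6–B8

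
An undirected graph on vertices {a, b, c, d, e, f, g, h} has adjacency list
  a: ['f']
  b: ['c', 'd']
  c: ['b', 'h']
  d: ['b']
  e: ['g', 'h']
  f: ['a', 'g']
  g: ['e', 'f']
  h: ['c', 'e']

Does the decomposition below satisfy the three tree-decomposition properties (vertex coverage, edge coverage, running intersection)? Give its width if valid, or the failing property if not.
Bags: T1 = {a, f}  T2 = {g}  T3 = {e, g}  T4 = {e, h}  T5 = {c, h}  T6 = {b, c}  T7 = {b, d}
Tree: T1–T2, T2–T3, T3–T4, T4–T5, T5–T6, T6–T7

A tree decomposition must satisfy three properties: every vertex lies in some bag; for every edge, both endpoints lie together in some bag; and for every vertex, the bags containing it form a connected subtree. Here edge (f,g) lies in no bag, so the decomposition is invalid.

No — edge (f,g) lies in no bag.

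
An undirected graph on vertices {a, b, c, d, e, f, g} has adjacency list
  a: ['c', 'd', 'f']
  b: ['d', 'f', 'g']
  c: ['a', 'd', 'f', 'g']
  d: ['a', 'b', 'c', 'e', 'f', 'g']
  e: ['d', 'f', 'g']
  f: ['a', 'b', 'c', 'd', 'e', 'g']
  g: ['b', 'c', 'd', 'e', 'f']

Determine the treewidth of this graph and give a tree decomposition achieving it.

Every bag has size at most 4, so the width is 4 − 1 = 3 and tw(G) ≤ 3. Conversely, {d, e, f, g} is a clique of size 4, and the vertices of any clique must share a bag in every tree decomposition; so some bag has ≥ 4 vertices and tw(G) ≥ 3. Therefore the treewidth is 3.

Treewidth 3.
One optimal decomposition is:
Bags: B1 = {a, c, d, f}  B2 = {c, d, f, g}  B3 = {b, d, f, g}  B4 = {d, e, f, g}
Tree: B1–B2, B2–B3, B2–B4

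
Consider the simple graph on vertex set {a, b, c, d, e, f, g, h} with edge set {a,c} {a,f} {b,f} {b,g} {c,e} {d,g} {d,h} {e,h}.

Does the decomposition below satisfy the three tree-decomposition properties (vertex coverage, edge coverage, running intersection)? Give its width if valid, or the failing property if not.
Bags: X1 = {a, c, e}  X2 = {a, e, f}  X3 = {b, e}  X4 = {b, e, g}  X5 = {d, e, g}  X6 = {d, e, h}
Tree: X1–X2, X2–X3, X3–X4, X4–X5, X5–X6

A tree decomposition must satisfy three properties: every vertex lies in some bag; for every edge, both endpoints lie together in some bag; and for every vertex, the bags containing it form a connected subtree. Here edge (f,b) lies in no bag, so the decomposition is invalid.

No — edge (f,b) lies in no bag.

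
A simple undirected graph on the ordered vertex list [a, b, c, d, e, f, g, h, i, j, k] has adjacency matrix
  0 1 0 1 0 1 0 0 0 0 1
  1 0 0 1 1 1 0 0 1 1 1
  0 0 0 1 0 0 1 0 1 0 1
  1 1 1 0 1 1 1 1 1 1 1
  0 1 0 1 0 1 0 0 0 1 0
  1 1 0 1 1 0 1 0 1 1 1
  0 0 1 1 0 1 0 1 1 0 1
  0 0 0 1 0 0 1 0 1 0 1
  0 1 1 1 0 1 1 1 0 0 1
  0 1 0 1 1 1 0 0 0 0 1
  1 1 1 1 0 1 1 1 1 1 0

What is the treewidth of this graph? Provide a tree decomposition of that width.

Every bag has size at most 5, so the width is 5 − 1 = 4 and tw(G) ≤ 4. For the lower bound, the 5 vertices {b, d, e, f, j} are pairwise adjacent, and any tree decomposition puts a clique entirely inside one bag — forcing width ≥ 4. Hence tw(G) = 4 exactly.

Treewidth 4.
One such decomposition:
Bags: B1 = {b, d, f, i, k}  B2 = {d, f, g, i, k}  B3 = {d, g, h, i, k}  B4 = {b, d, f, j, k}  B5 = {a, b, d, f, k}  B6 = {b, d, e, f, j}  B7 = {c, d, g, i, k}
Tree: B1–B2, B2–B3, B1–B4, B1–B5, B4–B6, B3–B7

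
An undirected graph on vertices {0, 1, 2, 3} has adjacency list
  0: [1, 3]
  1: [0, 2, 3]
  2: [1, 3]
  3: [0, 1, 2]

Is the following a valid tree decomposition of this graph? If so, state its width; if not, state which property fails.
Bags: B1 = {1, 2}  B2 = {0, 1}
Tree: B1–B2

A tree decomposition must satisfy three properties: every vertex lies in some bag; for every edge, both endpoints lie together in some bag; and for every vertex, the bags containing it form a connected subtree. Here vertex 3 appears in no bag, so the decomposition is invalid.

No — vertex 3 appears in no bag.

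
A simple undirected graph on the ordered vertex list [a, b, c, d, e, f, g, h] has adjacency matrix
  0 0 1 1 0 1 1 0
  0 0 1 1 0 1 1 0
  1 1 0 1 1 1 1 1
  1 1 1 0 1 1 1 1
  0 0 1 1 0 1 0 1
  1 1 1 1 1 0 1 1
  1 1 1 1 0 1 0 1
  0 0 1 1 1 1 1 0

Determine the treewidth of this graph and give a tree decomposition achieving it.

The largest bag has 5 vertices, giving width 4; this decomposition certifies tw(G) ≤ 4. For the lower bound, the 5 vertices {c, d, f, g, h} are pairwise adjacent, and any tree decomposition puts a clique entirely inside one bag — forcing width ≥ 4. Therefore the treewidth is 4.

Treewidth 4.
One such decomposition:
Bags: B1 = {b, c, d, f, g}  B2 = {a, c, d, f, g}  B3 = {c, d, f, g, h}  B4 = {c, d, e, f, h}
Tree: B1–B2, B2–B3, B3–B4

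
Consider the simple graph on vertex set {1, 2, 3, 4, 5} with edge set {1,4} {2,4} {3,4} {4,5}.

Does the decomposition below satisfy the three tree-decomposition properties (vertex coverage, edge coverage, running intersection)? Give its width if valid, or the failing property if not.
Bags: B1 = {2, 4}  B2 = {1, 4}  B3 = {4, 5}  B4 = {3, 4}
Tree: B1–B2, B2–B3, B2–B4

Every vertex of G appears in some bag (union = {1, 2, 3, 4, 5}); every edge is covered by a bag; and for each vertex v the set of bags containing v is connected in the bag tree. The decomposition is therefore valid. The largest bag has 2 vertices, so the width is 1.

Yes; width 1.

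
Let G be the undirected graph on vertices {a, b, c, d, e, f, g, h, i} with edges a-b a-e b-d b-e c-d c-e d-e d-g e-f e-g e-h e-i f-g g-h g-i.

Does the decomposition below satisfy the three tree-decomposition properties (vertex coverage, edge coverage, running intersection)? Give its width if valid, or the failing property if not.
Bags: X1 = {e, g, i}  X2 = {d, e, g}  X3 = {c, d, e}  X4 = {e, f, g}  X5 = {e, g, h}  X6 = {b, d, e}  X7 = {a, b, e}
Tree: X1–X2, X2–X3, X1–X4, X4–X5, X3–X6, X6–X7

Checking the three conditions: (i) the bags cover all of {a, b, c, d, e, f, g, h, i}; (ii) for each edge, some bag contains both endpoints; (iii) the bags containing any fixed vertex form a subtree. All hold, so the decomposition is valid with width 3 − 1 = 2.

Yes; width 2.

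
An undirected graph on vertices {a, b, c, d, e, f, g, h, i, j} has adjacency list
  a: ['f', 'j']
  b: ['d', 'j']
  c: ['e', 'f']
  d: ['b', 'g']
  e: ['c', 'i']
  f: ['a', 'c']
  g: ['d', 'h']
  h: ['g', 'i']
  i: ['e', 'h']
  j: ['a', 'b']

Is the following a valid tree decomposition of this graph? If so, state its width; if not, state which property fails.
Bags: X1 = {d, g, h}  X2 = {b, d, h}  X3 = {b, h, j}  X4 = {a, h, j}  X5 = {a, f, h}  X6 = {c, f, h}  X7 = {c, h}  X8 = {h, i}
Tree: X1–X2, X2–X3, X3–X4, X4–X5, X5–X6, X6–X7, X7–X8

A tree decomposition must satisfy three properties: every vertex lies in some bag; for every edge, both endpoints lie together in some bag; and for every vertex, the bags containing it form a connected subtree. Here vertex e appears in no bag, so the decomposition is invalid.

No — vertex e appears in no bag.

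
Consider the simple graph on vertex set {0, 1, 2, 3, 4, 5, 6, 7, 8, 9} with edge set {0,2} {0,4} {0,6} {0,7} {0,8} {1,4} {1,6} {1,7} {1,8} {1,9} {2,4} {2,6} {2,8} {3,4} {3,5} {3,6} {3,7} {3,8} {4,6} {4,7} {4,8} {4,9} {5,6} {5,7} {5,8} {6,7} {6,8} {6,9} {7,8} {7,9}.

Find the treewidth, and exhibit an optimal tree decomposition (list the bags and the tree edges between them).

Treewidth 4.
Bags: B1 = {3, 5, 6, 7, 8}  B2 = {3, 4, 6, 7, 8}  B3 = {0, 4, 6, 7, 8}  B4 = {1, 4, 6, 7, 8}  B5 = {0, 2, 4, 6, 8}  B6 = {1, 4, 6, 7, 9}
Tree: B1–B2, B2–B3, B2–B4, B3–B5, B4–B6

The largest bag has 5 vertices, giving width 4; this decomposition certifies tw(G) ≤ 4. On the other hand G contains the 5-clique {0, 2, 4, 6, 8}. A clique must lie in a single bag of any decomposition, so no decomposition can have width below 4. Combining the bounds, tw(G) = 4.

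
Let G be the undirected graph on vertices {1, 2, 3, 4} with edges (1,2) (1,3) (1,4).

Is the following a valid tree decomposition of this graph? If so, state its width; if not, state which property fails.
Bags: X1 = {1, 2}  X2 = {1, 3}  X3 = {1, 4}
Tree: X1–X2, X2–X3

Checking the three conditions: (i) the bags cover all of {1, 2, 3, 4}; (ii) for each edge, some bag contains both endpoints; (iii) the bags containing any fixed vertex form a subtree. All hold, so the decomposition is valid with width 2 − 1 = 1.

Yes; width 1.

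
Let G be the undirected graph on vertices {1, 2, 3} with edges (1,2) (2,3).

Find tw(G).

A width-1 tree decomposition is:
Bags: B1 = {1, 2}  B2 = {2, 3}
Tree: B1–B2
Each bag holds 2 vertices, so the decomposition has width 1, which upper-bounds the treewidth. G has an edge, so its treewidth is at least 1. Combining the bounds, tw(G) = 1.

1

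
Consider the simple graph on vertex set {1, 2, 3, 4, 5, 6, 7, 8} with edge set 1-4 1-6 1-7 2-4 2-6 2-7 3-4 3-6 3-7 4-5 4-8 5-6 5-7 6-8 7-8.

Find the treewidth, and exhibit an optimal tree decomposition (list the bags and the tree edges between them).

Each bag holds 4 vertices, so the decomposition has width 3, which upper-bounds the treewidth. For the lower bound: the 4 vertex sets {1,7}, {5,6}, {4}, {3} are disjoint, each induces a connected subgraph, and every pair is joined by at least one edge of G. Contracting each set to a single vertex therefore yields K_{4} as a minor, and since treewidth is minor-monotone, tw(G) ≥ tw(K_{4}) = 3. Hence tw(G) = 3 exactly.

Treewidth 3.
Bags: B1 = {1, 4, 6, 7}  B2 = {4, 5, 6, 7}  B3 = {3, 4, 6, 7}  B4 = {4, 6, 7, 8}  B5 = {2, 4, 6, 7}
Tree: B1–B2, B2–B3, B3–B4, B4–B5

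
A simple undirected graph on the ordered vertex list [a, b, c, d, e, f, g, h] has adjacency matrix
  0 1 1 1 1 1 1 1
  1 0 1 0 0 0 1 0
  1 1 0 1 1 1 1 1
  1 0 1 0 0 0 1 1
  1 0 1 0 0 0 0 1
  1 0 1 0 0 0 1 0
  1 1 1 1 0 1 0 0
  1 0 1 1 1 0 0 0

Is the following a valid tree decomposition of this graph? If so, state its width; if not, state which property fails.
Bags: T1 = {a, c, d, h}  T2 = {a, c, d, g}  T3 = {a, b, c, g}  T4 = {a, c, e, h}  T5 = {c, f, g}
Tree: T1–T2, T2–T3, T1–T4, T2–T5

A tree decomposition must satisfy three properties: every vertex lies in some bag; for every edge, both endpoints lie together in some bag; and for every vertex, the bags containing it form a connected subtree. Here edge (a,f) lies in no bag, so the decomposition is invalid.

No — edge (a,f) lies in no bag.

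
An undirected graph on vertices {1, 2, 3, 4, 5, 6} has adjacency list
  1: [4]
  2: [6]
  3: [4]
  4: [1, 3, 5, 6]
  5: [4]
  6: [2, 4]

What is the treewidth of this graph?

A width-1 tree decomposition is:
Bags: B1 = {1, 4}  B2 = {4, 6}  B3 = {3, 4}  B4 = {2, 6}  B5 = {4, 5}
Tree: B1–B2, B1–B3, B2–B4, B2–B5
The largest bag has 2 vertices, giving width 1; this decomposition certifies tw(G) ≤ 1. Any graph with an edge has treewidth ≥ 1, and G has the edge 4–1. The upper and lower bounds meet at 1, so that is the treewidth.

1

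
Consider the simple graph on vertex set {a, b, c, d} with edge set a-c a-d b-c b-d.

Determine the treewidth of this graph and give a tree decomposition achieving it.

The largest bag has 3 vertices, giving width 2; this decomposition certifies tw(G) ≤ 2. For the lower bound, G contains the cycle d–a–c–b–d, so G is not a forest; only forests have treewidth ≤ 1, hence tw(G) ≥ 2. The upper and lower bounds meet at 2, so that is the treewidth.

Treewidth 2.
Bags: B1 = {a, c, d}  B2 = {b, c, d}
Tree: B1–B2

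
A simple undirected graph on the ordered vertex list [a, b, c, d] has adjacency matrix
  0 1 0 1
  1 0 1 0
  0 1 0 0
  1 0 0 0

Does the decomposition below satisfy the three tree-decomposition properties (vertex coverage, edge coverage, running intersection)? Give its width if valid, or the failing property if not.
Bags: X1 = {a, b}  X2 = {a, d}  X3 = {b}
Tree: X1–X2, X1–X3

No — vertex c appears in no bag.

A tree decomposition must satisfy three properties: every vertex lies in some bag; for every edge, both endpoints lie together in some bag; and for every vertex, the bags containing it form a connected subtree. Here vertex c appears in no bag, so the decomposition is invalid.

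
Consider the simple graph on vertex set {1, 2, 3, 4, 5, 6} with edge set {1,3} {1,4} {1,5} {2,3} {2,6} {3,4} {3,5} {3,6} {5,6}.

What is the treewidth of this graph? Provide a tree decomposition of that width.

Treewidth 2.
One optimal decomposition is:
Bags: B1 = {1, 3, 5}  B2 = {3, 5, 6}  B3 = {1, 3, 4}  B4 = {2, 3, 6}
Tree: B1–B2, B1–B3, B2–B4

The largest bag has 3 vertices, giving width 2; this decomposition certifies tw(G) ≤ 2. Conversely, {1, 3, 4} is a clique of size 3, and the vertices of any clique must share a bag in every tree decomposition; so some bag has ≥ 3 vertices and tw(G) ≥ 2. Hence tw(G) = 2 exactly.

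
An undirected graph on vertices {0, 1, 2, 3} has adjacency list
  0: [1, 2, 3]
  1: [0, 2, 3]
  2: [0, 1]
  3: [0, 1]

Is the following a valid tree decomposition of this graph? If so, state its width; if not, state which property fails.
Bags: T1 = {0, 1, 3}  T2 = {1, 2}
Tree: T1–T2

A tree decomposition must satisfy three properties: every vertex lies in some bag; for every edge, both endpoints lie together in some bag; and for every vertex, the bags containing it form a connected subtree. Here edge (0,2) lies in no bag, so the decomposition is invalid.

No — edge (0,2) lies in no bag.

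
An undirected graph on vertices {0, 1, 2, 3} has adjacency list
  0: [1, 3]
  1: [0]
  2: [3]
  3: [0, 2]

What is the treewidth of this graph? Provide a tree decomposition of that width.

Treewidth 1.
One optimal decomposition is:
Bags: B1 = {0, 1}  B2 = {0, 3}  B3 = {2, 3}
Tree: B1–B2, B2–B3

Each bag holds 2 vertices, so the decomposition has width 1, which upper-bounds the treewidth. Since G has at least one edge (e.g. 1–0), it is not an edgeless graph, so tw(G) ≥ 1. Therefore the treewidth is 1.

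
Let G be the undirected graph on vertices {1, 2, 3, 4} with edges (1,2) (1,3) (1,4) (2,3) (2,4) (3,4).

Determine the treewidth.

3

A width-3 tree decomposition is:
Bags: B1 = {1, 2, 3, 4}
Tree: (single bag)
With just one bag of size 4, the width is 4 − 1 = 3, so tw(G) ≤ 3. For the lower bound, the 4 vertices {1, 2, 3, 4} are pairwise adjacent, and any tree decomposition puts a clique entirely inside one bag — forcing width ≥ 3. Therefore the treewidth is 3.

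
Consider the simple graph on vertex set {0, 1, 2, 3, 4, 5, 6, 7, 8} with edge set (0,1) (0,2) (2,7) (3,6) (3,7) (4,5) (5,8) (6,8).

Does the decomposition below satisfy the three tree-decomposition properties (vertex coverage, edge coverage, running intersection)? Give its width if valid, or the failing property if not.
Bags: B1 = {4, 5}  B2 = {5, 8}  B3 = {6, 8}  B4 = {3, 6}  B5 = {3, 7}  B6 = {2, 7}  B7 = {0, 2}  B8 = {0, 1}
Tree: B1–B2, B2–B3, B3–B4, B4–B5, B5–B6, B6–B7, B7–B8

Every vertex of G appears in some bag (union = {0, 1, 2, 3, 4, 5, 6, 7, 8}); every edge is covered by a bag; and for each vertex v the set of bags containing v is connected in the bag tree. The decomposition is therefore valid. The largest bag has 2 vertices, so the width is 1.

Yes; width 1.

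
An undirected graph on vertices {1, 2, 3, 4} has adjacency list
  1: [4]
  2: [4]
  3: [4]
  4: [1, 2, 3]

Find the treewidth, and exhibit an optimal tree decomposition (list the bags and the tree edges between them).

Every bag has size at most 2, so the width is 2 − 1 = 1 and tw(G) ≤ 1. G has an edge, so its treewidth is at least 1. Therefore the treewidth is 1.

Treewidth 1.
One optimal decomposition is:
Bags: B1 = {2, 4}  B2 = {3, 4}  B3 = {1, 4}
Tree: B1–B2, B1–B3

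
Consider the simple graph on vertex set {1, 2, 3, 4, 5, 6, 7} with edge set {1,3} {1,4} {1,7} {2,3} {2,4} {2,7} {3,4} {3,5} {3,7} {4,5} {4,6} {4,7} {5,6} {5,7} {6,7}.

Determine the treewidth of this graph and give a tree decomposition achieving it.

Each bag holds 4 vertices, so the decomposition has width 3, which upper-bounds the treewidth. For the lower bound, the 4 vertices {1, 3, 4, 7} are pairwise adjacent, and any tree decomposition puts a clique entirely inside one bag — forcing width ≥ 3. The upper and lower bounds meet at 3, so that is the treewidth.

Treewidth 3.
One such decomposition:
Bags: B1 = {3, 4, 5, 7}  B2 = {1, 3, 4, 7}  B3 = {2, 3, 4, 7}  B4 = {4, 5, 6, 7}
Tree: B1–B2, B1–B3, B1–B4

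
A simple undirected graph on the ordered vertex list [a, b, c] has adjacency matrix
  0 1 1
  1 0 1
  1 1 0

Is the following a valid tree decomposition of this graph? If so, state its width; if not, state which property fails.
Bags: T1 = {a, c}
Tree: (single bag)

No — vertex b appears in no bag.

A tree decomposition must satisfy three properties: every vertex lies in some bag; for every edge, both endpoints lie together in some bag; and for every vertex, the bags containing it form a connected subtree. Here vertex b appears in no bag, so the decomposition is invalid.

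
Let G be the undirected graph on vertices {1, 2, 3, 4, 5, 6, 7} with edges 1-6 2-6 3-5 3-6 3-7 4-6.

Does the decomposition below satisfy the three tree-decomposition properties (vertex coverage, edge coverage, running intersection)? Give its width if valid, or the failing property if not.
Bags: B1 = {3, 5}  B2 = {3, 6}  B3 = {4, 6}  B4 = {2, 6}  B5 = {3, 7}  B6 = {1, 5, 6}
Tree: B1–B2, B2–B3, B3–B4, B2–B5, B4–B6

No — bags containing vertex 5 are not connected in the tree.

A tree decomposition must satisfy three properties: every vertex lies in some bag; for every edge, both endpoints lie together in some bag; and for every vertex, the bags containing it form a connected subtree. Here bags containing vertex 5 are not connected in the tree, so the decomposition is invalid.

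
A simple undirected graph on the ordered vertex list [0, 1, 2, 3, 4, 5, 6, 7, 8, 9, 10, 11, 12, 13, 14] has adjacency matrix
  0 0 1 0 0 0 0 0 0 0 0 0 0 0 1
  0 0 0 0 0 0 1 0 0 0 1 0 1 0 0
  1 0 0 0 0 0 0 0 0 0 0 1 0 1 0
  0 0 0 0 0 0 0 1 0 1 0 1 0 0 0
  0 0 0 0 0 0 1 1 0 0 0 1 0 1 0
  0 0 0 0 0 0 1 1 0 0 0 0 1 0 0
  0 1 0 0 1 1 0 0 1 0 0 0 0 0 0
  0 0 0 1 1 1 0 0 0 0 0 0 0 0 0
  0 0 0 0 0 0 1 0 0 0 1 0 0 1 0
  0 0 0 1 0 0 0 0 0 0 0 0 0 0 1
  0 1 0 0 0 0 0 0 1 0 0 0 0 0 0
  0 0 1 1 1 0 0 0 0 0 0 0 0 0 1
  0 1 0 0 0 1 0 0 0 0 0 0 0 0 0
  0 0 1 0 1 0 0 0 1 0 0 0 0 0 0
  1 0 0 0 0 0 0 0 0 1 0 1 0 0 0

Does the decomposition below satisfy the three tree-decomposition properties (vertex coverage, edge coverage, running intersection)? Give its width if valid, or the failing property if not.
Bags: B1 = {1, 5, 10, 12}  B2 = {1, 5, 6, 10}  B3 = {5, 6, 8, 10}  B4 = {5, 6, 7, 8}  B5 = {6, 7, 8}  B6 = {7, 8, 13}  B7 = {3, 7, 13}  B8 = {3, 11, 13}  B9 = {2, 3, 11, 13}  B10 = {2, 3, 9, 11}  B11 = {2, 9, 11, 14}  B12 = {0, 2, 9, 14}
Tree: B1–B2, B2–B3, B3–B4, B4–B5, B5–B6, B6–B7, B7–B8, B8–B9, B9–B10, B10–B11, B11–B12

No — vertex 4 appears in no bag.

A tree decomposition must satisfy three properties: every vertex lies in some bag; for every edge, both endpoints lie together in some bag; and for every vertex, the bags containing it form a connected subtree. Here vertex 4 appears in no bag, so the decomposition is invalid.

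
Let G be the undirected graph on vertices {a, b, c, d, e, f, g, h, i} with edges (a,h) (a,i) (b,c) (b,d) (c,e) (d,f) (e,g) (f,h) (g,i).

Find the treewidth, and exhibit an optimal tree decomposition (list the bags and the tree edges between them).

Treewidth 2.
One such decomposition:
Bags: B1 = {a, g, i}  B2 = {a, e, g}  B3 = {a, c, e}  B4 = {a, b, c}  B5 = {a, b, d}  B6 = {a, d, f}  B7 = {a, f, h}
Tree: B1–B2, B2–B3, B3–B4, B4–B5, B5–B6, B6–B7

Every bag has size at most 3, so the width is 3 − 1 = 2 and tw(G) ≤ 2. Since a–i–g–e–c–b–d–f–h–a is a cycle in G, G is not acyclic. Forests are exactly the graphs of treewidth ≤ 1, so tw(G) ≥ 2. Therefore the treewidth is 2.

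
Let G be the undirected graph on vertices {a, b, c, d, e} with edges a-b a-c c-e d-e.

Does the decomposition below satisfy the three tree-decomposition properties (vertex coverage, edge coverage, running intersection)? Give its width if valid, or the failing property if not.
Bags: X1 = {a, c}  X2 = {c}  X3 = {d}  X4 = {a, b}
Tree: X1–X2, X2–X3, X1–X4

A tree decomposition must satisfy three properties: every vertex lies in some bag; for every edge, both endpoints lie together in some bag; and for every vertex, the bags containing it form a connected subtree. Here vertex e appears in no bag, so the decomposition is invalid.

No — vertex e appears in no bag.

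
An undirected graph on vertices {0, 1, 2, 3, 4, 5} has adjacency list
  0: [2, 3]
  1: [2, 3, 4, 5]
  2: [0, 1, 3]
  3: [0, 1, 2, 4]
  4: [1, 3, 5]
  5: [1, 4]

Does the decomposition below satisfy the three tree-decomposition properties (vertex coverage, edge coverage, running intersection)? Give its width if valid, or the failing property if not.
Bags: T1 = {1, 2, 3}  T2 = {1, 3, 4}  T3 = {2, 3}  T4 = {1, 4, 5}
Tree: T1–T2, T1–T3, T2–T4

No — vertex 0 appears in no bag.

A tree decomposition must satisfy three properties: every vertex lies in some bag; for every edge, both endpoints lie together in some bag; and for every vertex, the bags containing it form a connected subtree. Here vertex 0 appears in no bag, so the decomposition is invalid.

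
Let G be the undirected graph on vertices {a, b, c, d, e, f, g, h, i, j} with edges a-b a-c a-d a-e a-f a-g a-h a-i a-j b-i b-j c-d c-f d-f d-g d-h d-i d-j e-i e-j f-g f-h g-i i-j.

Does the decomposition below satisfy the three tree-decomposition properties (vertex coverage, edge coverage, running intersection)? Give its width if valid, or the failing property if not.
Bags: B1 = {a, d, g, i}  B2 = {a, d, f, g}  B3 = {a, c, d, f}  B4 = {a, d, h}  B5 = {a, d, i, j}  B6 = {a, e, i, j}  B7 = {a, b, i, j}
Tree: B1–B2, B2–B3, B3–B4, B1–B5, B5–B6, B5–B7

No — edge (f,h) lies in no bag.

A tree decomposition must satisfy three properties: every vertex lies in some bag; for every edge, both endpoints lie together in some bag; and for every vertex, the bags containing it form a connected subtree. Here edge (f,h) lies in no bag, so the decomposition is invalid.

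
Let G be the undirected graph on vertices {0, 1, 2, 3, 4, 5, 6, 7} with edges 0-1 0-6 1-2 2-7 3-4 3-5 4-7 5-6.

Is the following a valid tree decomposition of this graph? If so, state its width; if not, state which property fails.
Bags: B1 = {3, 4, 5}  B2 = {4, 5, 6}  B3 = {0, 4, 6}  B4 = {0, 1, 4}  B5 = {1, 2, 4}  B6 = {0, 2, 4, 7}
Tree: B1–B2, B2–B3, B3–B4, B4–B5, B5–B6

A tree decomposition must satisfy three properties: every vertex lies in some bag; for every edge, both endpoints lie together in some bag; and for every vertex, the bags containing it form a connected subtree. Here bags containing vertex 0 are not connected in the tree, so the decomposition is invalid.

No — bags containing vertex 0 are not connected in the tree.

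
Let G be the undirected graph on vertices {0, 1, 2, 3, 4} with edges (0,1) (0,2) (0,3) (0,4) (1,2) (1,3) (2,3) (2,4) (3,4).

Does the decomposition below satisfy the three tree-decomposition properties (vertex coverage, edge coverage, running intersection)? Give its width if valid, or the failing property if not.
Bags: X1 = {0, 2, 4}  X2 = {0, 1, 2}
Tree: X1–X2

A tree decomposition must satisfy three properties: every vertex lies in some bag; for every edge, both endpoints lie together in some bag; and for every vertex, the bags containing it form a connected subtree. Here vertex 3 appears in no bag, so the decomposition is invalid.

No — vertex 3 appears in no bag.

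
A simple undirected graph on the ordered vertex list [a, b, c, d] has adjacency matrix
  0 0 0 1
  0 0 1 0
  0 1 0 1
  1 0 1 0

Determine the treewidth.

1

A width-1 tree decomposition is:
Bags: B1 = {b, c}  B2 = {c, d}  B3 = {a, d}
Tree: B1–B2, B2–B3
Each bag holds 2 vertices, so the decomposition has width 1, which upper-bounds the treewidth. Since G has at least one edge (e.g. b–c), it is not an edgeless graph, so tw(G) ≥ 1. Combining the bounds, tw(G) = 1.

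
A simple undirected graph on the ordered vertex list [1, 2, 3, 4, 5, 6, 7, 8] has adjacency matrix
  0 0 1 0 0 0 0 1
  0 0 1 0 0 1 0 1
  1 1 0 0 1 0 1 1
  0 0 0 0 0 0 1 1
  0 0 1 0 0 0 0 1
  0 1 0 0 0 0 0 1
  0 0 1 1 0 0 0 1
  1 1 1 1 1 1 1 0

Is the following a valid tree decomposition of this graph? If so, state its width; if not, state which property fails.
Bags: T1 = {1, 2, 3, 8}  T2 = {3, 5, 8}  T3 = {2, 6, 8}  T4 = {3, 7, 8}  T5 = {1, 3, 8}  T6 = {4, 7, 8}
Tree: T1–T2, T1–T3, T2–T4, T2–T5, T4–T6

No — bags containing vertex 1 are not connected in the tree.

A tree decomposition must satisfy three properties: every vertex lies in some bag; for every edge, both endpoints lie together in some bag; and for every vertex, the bags containing it form a connected subtree. Here bags containing vertex 1 are not connected in the tree, so the decomposition is invalid.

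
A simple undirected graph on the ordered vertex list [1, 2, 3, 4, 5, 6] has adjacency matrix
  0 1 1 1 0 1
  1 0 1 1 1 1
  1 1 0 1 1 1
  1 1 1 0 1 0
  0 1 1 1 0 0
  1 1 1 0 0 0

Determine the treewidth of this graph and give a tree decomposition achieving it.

Treewidth 3.
One such decomposition:
Bags: B1 = {1, 2, 3, 6}  B2 = {1, 2, 3, 4}  B3 = {2, 3, 4, 5}
Tree: B1–B2, B2–B3

Every bag has size at most 4, so the width is 4 − 1 = 3 and tw(G) ≤ 3. On the other hand G contains the 4-clique {1, 2, 3, 4}. A clique must lie in a single bag of any decomposition, so no decomposition can have width below 3. Hence tw(G) = 3 exactly.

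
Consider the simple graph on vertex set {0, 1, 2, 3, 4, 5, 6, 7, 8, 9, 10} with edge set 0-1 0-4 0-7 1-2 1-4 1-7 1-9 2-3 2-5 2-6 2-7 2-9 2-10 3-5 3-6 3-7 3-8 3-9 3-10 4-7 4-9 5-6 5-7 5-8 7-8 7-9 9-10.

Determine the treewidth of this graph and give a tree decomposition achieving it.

Treewidth 3.
One such decomposition:
Bags: B1 = {1, 2, 7, 9}  B2 = {1, 4, 7, 9}  B3 = {2, 3, 7, 9}  B4 = {0, 1, 4, 7}  B5 = {2, 3, 5, 7}  B6 = {2, 3, 5, 6}  B7 = {2, 3, 9, 10}  B8 = {3, 5, 7, 8}
Tree: B1–B2, B1–B3, B2–B4, B3–B5, B5–B6, B3–B7, B5–B8

Every bag has size at most 4, so the width is 4 − 1 = 3 and tw(G) ≤ 3. Conversely, {2, 3, 9, 10} is a clique of size 4, and the vertices of any clique must share a bag in every tree decomposition; so some bag has ≥ 4 vertices and tw(G) ≥ 3. Hence tw(G) = 3 exactly.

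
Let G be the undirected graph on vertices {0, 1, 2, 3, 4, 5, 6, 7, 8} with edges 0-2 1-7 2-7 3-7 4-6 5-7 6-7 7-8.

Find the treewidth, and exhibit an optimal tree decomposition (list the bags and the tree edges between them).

The largest bag has 2 vertices, giving width 1; this decomposition certifies tw(G) ≤ 1. Any graph with an edge has treewidth ≥ 1, and G has the edge 7–3. Therefore the treewidth is 1.

Treewidth 1.
Bags: B1 = {3, 7}  B2 = {2, 7}  B3 = {6, 7}  B4 = {4, 6}  B5 = {7, 8}  B6 = {5, 7}  B7 = {1, 7}  B8 = {0, 2}
Tree: B1–B2, B1–B3, B3–B4, B2–B5, B1–B6, B3–B7, B2–B8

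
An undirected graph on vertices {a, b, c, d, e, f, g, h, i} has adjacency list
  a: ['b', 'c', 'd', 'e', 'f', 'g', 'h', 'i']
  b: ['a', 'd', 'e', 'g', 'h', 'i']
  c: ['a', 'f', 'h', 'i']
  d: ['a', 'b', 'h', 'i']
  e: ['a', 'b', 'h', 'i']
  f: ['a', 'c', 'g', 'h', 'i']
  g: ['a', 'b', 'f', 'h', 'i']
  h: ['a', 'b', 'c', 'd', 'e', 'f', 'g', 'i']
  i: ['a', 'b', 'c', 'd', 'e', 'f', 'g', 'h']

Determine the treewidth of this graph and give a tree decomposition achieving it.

Treewidth 4.
Bags: B1 = {a, f, g, h, i}  B2 = {a, c, f, h, i}  B3 = {a, b, g, h, i}  B4 = {a, b, e, h, i}  B5 = {a, b, d, h, i}
Tree: B1–B2, B1–B3, B3–B4, B4–B5

The largest bag has 5 vertices, giving width 4; this decomposition certifies tw(G) ≤ 4. For the lower bound, the 5 vertices {a, c, f, h, i} are pairwise adjacent, and any tree decomposition puts a clique entirely inside one bag — forcing width ≥ 4. Hence tw(G) = 4 exactly.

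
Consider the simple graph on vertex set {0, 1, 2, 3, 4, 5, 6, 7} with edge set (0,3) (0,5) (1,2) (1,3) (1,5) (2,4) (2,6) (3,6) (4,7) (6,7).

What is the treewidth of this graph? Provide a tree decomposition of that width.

Treewidth 2.
One optimal decomposition is:
Bags: B1 = {4, 6, 7}  B2 = {2, 4, 6}  B3 = {2, 3, 6}  B4 = {1, 2, 3}  B5 = {0, 1, 3}  B6 = {0, 1, 5}
Tree: B1–B2, B2–B3, B3–B4, B4–B5, B5–B6

Each bag holds 3 vertices, so the decomposition has width 2, which upper-bounds the treewidth. Since 7–4–2–6–7 is a cycle in G, G is not acyclic. Forests are exactly the graphs of treewidth ≤ 1, so tw(G) ≥ 2. Therefore the treewidth is 2.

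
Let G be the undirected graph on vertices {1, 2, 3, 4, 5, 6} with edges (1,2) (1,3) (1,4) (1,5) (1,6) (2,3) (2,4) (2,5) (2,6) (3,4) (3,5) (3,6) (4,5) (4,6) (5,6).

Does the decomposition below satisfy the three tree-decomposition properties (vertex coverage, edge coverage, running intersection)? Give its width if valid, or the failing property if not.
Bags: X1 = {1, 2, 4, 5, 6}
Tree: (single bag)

A tree decomposition must satisfy three properties: every vertex lies in some bag; for every edge, both endpoints lie together in some bag; and for every vertex, the bags containing it form a connected subtree. Here vertex 3 appears in no bag, so the decomposition is invalid.

No — vertex 3 appears in no bag.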